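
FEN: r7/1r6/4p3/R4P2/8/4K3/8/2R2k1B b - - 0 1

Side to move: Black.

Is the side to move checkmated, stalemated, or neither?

checkmate

Black to move; black king on f1.
In check: yes, from the white rook on c1.
King squares — e1: attacked by Rc1; g1: attacked by Rc1; e2: attacked by Ke3; f2: attacked by Ke3; g2: attacked by Bh1.
Legal moves for Black: none.
In check with no legal moves → checkmate.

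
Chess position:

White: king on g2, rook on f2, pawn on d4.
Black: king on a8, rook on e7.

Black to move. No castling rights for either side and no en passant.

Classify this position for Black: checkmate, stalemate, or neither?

Black to move; black king on a8.
In check: no.
Legal moves for Black: Kb8, Kb7, Ka7, Re8, Rh7, Rg7+, Rf7, Rd7, Rc7, Rb7, Ra7, Re6, Re5, Re4, Re3, Re2, Re1.
Black has 17 legal moves and is not in check → neither.

neither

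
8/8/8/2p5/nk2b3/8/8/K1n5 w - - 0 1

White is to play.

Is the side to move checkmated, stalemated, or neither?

White to move; white king on a1.
In check: no.
King squares — b1: attacked by Be4; a2: attacked by Nc1; b2: attacked by Na4.
Legal moves for White: none.
Not in check and no legal moves → stalemate.

stalemate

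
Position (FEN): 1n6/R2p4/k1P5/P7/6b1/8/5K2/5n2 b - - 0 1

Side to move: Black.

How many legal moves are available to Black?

2

Black to move; king on a6.
In check: yes, from the white rook on a7.
Legal moves: Kxa7, Kb5.
Count: 2.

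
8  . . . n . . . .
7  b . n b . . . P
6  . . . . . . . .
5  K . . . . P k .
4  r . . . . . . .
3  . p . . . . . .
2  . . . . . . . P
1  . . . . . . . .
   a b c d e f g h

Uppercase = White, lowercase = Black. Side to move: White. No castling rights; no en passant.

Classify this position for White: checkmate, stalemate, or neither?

checkmate

White to move; white king on a5.
In check: yes, from the black rook on a4.
King squares — a4: attacked by Bd7; b4: attacked by Ra4; b5: attacked by Nc7; a6: attacked by Ra4; b6: attacked by Ba7.
Legal moves for White: none.
In check with no legal moves → checkmate.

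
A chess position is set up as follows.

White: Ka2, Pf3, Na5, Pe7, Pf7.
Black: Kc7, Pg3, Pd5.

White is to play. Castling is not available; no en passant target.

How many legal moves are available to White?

White to move; king on a2.
In check: no.
Legal moves: Nb7, Nc6, Nc4, Nb3, Kb3, Ka3, Kb2, Kb1, Ka1, f8=Q, f8=R, f8=B, f8=N, e8=Q, e8=R, e8=B, e8=N+, f4.
Count: 18.

18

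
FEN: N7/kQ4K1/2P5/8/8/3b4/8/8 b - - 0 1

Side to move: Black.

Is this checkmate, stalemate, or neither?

checkmate

Black to move; black king on a7.
In check: yes, from the white queen on b7.
King squares — a6: attacked by Qb7; b6: attacked by Qb7; b7: attacked by Pc6; a8: attacked by Qb7; b8: attacked by Qb7.
Legal moves for Black: none.
In check with no legal moves → checkmate.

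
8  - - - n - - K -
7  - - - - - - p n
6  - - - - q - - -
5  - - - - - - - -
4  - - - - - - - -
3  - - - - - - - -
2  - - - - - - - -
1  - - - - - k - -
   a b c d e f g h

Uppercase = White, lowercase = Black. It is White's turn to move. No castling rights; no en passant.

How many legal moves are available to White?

3

White to move; king on g8.
In check: yes, from the black queen on e6.
Legal moves: Kh8, Kxh7, Kxg7.
Count: 3.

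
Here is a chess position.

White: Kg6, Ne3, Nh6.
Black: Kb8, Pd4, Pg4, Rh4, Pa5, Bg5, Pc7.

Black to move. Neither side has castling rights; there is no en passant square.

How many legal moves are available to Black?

Black to move; king on b8.
In check: no.
Legal moves: Kc8, Ka8, Kb7, Ka7, Bd8, Be7, Bxh6, Bf6, Bf4, Bxe3, Rxh6+, Rh5, Rh3, Rh2, Rh1, dxe3, c6, a4, g3, d3, c5.
Count: 21.

21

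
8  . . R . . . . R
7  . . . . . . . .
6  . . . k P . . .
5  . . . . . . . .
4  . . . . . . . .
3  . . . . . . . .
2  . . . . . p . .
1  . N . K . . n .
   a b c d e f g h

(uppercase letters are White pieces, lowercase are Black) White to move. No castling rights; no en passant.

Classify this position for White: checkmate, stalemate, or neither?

White to move; white king on d1.
In check: no.
Legal moves for White include: Rhg8, Rhf8, Rhe8, Rhd8+, Rh7, Rh6, Rh5, Rh4, Rh3, Rh2, Rh1, Rcg8, Rcf8, Rce8, Rcd8+, Rb8, Ra8, Rc7, ... (list truncated; more exist).
White has legal moves and is not in check → neither.

neither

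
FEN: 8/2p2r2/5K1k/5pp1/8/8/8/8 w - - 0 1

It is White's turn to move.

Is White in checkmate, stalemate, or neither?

White to move; white king on f6.
In check: yes, from the black rook on f7.
Legal moves for White: Kxf7, Ke6, Ke5.
White is in check but has 3 legal moves → neither.

neither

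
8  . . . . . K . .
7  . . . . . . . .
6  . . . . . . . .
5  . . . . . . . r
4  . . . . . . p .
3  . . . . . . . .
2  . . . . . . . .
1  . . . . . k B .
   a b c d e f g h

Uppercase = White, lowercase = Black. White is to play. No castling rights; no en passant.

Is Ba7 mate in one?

After Ba7: black king on f1; in check: no.
Black is not in check, so this cannot be checkmate.

no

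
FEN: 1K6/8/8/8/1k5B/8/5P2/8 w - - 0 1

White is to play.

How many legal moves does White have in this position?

12

White to move; king on b8.
In check: no.
Legal moves: Kc8, Ka8, Kc7, Kb7, Ka7, Bd8, Be7+, Bf6, Bg5, Bg3, f3, f4.
Count: 12.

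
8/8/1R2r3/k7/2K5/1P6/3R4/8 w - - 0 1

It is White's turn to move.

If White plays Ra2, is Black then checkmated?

no

After Ra2: black king on a5; in check: yes, from the white rook on a2.
Black has 1 legal reply: Kxb6.
In check but a legal move exists → not checkmate.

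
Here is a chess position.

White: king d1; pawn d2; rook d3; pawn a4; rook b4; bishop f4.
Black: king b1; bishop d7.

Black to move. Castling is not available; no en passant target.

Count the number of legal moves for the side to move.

2

Black to move; king on b1.
In check: yes, from the white rook on b4.
Legal moves: Ka2, Ka1.
Count: 2.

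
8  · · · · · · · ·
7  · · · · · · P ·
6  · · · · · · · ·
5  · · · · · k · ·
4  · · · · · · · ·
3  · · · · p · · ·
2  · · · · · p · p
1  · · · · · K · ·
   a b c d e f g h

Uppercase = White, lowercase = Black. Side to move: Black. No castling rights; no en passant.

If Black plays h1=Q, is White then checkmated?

After h1=Q: white king on f1; in check: yes, from the black queen on h1.
White has 1 legal reply: Ke2.
In check but a legal move exists → not checkmate.

no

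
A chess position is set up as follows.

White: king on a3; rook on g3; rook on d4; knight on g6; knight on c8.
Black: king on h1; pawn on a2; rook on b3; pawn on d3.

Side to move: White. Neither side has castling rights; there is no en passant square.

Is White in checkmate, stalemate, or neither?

White to move; white king on a3.
In check: yes, from the black rook on b3.
King squares — a2: available; b2: attacked by Rb3; b3: available; a4: available; b4: attacked by Rb3.
Legal moves for White: Ka4, Kxb3, Kxa2.
White is in check but has 3 legal moves → neither.

neither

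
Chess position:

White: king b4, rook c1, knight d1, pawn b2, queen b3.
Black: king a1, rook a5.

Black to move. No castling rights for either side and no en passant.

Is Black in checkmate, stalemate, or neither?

checkmate

Black to move; black king on a1.
In check: yes, from the white rook on c1.
King squares — b1: attacked by Rc1; a2: attacked by Qb3; b2: attacked by Nd1.
Legal moves for Black: none.
In check with no legal moves → checkmate.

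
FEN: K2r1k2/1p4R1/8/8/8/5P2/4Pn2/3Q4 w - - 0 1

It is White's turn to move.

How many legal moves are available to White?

White to move; king on a8.
In check: yes, from the black rook on d8.
Legal moves: Kxb7, Ka7, Qxd8+.
Count: 3.

3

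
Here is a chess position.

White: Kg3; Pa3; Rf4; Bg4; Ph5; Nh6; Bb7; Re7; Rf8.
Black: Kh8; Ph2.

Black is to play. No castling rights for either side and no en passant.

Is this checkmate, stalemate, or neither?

checkmate

Black to move; black king on h8.
In check: yes, from the white rook on f8.
King squares — g7: attacked by Re7; h7: attacked by Re7; g8: attacked by Nh6.
Legal moves for Black: none.
In check with no legal moves → checkmate.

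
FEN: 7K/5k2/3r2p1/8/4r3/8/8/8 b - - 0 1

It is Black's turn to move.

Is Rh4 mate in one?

After Rh4: white king on h8; in check: yes, from the black rook on h4.
King squares — g7: attacked by Kf7; h7: attacked by Rh4; g8: attacked by Kf7.
White has no legal moves → checkmate.

yes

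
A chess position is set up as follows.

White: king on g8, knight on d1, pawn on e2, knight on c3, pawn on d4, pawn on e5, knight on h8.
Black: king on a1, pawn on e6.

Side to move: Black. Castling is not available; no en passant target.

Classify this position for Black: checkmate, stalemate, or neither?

Black to move; black king on a1.
In check: no.
King squares — b1: attacked by Nc3; a2: attacked by Nc3; b2: attacked by Nd1.
Legal moves for Black: none.
Not in check and no legal moves → stalemate.

stalemate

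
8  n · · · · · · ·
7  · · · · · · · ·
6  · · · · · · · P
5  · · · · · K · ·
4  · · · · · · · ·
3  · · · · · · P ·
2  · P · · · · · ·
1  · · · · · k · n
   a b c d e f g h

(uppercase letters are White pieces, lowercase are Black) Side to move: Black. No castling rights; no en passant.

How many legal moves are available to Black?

9

Black to move; king on f1.
In check: no.
Legal moves: Nc7, Nb6, Nxg3+, Nf2, Kg2, Kf2, Ke2, Kg1, Ke1.
Count: 9.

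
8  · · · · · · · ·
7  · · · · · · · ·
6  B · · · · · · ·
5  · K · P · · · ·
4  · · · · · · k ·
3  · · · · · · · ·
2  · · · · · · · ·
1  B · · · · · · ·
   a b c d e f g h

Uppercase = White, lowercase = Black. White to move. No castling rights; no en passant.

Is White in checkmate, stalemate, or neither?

neither

White to move; white king on b5.
In check: no.
Legal moves for White: Bc8+, Bb7, Kc6, Kb6, Kc5, Ka5, Kc4, Kb4, Ka4, Bh8, Bg7, Bf6, Be5, Bd4, Bc3, Bb2, d6.
White has 17 legal moves and is not in check → neither.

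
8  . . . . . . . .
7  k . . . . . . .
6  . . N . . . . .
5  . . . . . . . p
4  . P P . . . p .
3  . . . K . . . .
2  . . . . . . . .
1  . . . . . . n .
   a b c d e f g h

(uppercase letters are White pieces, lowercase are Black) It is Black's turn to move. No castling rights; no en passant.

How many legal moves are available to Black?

4

Black to move; king on a7.
In check: yes, from the white knight on c6.
Legal moves: Ka8, Kb7, Kb6, Ka6.
Count: 4.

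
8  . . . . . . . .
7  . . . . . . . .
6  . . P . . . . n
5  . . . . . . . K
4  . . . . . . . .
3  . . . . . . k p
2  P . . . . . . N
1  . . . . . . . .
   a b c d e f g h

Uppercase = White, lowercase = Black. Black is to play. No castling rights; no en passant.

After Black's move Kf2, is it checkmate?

After Kf2: white king on h5; in check: no.
White is not in check, so this cannot be checkmate.

no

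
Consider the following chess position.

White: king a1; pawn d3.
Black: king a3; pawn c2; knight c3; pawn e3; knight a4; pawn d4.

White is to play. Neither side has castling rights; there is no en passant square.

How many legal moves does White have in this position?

0

White to move; king on a1.
In check: no.
Legal moves: none.
Count: 0.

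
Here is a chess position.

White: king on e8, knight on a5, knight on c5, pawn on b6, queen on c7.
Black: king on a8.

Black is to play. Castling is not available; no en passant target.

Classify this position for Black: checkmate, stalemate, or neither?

Black to move; black king on a8.
In check: no.
King squares — a7: attacked by Pb6; b7: attacked by Na5; b8: attacked by Qc7.
Legal moves for Black: none.
Not in check and no legal moves → stalemate.

stalemate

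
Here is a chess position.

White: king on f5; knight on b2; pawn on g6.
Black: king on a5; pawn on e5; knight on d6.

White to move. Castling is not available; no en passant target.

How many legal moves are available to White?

5

White to move; king on f5.
In check: yes, from the black knight on d6.
Legal moves: Kf6, Ke6, Kg5, Kxe5, Kg4.
Count: 5.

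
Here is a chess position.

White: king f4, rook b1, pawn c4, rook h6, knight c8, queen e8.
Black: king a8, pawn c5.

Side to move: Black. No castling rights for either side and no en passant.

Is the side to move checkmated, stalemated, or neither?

stalemate

Black to move; black king on a8.
In check: no.
King squares — a7: attacked by Nc8; b7: attacked by Rb1; b8: attacked by Rb1.
Legal moves for Black: none.
Not in check and no legal moves → stalemate.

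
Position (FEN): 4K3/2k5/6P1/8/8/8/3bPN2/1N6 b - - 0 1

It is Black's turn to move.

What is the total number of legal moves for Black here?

15

Black to move; king on c7.
In check: no.
Legal moves: Kc8, Kb8, Kb7, Kd6, Kc6, Kb6, Bh6, Bg5, Ba5, Bf4, Bb4, Be3, Bc3, Be1, Bc1.
Count: 15.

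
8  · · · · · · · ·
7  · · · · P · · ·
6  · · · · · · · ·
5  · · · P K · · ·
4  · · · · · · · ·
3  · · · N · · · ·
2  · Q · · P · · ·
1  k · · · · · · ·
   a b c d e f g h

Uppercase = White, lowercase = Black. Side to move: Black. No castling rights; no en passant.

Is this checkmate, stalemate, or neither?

checkmate

Black to move; black king on a1.
In check: yes, from the white queen on b2.
King squares — b1: attacked by Qb2; a2: attacked by Qb2; b2: attacked by Nd3.
Legal moves for Black: none.
In check with no legal moves → checkmate.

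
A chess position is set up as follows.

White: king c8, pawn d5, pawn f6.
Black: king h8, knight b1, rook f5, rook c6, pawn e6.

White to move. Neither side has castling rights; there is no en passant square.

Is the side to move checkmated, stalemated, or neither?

White to move; white king on c8.
In check: yes, from the black rook on c6.
Legal moves for White: Kd8, Kb8, Kd7, Kb7, dxc6.
White is in check but has 5 legal moves → neither.

neither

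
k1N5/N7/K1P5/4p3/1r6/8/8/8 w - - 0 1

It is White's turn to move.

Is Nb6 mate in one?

After Nb6: black king on a8; in check: yes, from the white knight on b6.
Black has 2 legal replies: Kb8, Rxb6+.
In check but a legal move exists → not checkmate.

no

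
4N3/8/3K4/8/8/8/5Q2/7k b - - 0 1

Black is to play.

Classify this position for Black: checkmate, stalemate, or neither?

Black to move; black king on h1.
In check: no.
King squares — g1: attacked by Qf2; g2: attacked by Qf2; h2: attacked by Qf2.
Legal moves for Black: none.
Not in check and no legal moves → stalemate.

stalemate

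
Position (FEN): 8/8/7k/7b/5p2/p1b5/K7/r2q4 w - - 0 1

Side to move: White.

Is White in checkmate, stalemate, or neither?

checkmate

White to move; white king on a2.
In check: yes, from the black rook on a1.
King squares — a1: attacked by Qd1; b1: attacked by Ra1; b2: attacked by Pa3; a3: attacked by Ra1; b3: attacked by Qd1.
Legal moves for White: none.
In check with no legal moves → checkmate.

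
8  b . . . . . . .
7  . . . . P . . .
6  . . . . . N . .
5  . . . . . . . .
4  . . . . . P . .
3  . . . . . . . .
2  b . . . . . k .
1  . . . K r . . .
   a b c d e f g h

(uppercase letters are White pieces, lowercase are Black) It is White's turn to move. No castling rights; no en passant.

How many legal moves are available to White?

3

White to move; king on d1.
In check: yes, from the black rook on e1.
Legal moves: Kd2, Kc2, Kxe1.
Count: 3.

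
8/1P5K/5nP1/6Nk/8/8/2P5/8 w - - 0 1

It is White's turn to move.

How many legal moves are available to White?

2

White to move; king on h7.
In check: yes, from the black knight on f6.
Legal moves: Kh8, Kg7.
Count: 2.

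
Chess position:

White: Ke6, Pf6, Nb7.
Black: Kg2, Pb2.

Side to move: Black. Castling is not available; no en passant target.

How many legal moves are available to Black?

Black to move; king on g2.
In check: no.
Legal moves: Kh3, Kg3, Kf3, Kh2, Kf2, Kh1, Kg1, Kf1, b1=Q, b1=R, b1=B, b1=N.
Count: 12.

12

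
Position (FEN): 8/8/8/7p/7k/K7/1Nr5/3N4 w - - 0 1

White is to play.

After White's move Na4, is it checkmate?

no

After Na4: black king on h4; in check: no.
Black is not in check, so this cannot be checkmate.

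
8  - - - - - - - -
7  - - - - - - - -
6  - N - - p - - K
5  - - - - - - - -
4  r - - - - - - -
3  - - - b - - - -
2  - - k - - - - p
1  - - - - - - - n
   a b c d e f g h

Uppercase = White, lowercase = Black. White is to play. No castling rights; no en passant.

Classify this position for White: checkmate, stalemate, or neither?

White to move; white king on h6.
In check: no.
Legal moves for White: Kg7, Kh5, Kg5, Nc8, Na8, Nd7, Nd5, Nc4, Nxa4.
White has 9 legal moves and is not in check → neither.

neither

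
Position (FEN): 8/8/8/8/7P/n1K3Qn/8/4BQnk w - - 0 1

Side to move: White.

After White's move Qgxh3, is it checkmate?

yes

After Qgxh3: black king on h1; in check: yes, from the white queen on h3.
King squares — g1: own knight; g2: attacked by Qf1; h2: attacked by Qh3.
Black has no legal moves → checkmate.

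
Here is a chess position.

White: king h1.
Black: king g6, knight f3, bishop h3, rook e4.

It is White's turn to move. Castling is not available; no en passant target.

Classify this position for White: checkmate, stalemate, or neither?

stalemate

White to move; white king on h1.
In check: no.
King squares — g1: attacked by Nf3; g2: attacked by Bh3; h2: attacked by Nf3.
Legal moves for White: none.
Not in check and no legal moves → stalemate.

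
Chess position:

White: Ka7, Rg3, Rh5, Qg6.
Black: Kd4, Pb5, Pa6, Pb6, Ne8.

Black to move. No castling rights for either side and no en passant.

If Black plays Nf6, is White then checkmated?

no

After Nf6: white king on a7; in check: no.
White is not in check, so this cannot be checkmate.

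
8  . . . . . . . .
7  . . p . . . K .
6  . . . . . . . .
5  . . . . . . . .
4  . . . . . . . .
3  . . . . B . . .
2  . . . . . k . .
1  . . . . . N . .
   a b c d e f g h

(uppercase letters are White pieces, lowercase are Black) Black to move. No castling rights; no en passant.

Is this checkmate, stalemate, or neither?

Black to move; black king on f2.
In check: yes, from the white bishop on e3.
Legal moves for Black: Kf3, Kg2, Ke2, Kxf1, Ke1.
Black is in check but has 5 legal moves → neither.

neither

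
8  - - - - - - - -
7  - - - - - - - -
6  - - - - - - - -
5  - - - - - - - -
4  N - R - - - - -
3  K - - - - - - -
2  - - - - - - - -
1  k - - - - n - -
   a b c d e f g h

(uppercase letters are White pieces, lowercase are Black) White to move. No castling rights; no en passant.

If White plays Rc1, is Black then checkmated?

yes

After Rc1: black king on a1; in check: yes, from the white rook on c1.
King squares — b1: attacked by Rc1; a2: attacked by Ka3; b2: attacked by Ka3.
Black has no legal moves → checkmate.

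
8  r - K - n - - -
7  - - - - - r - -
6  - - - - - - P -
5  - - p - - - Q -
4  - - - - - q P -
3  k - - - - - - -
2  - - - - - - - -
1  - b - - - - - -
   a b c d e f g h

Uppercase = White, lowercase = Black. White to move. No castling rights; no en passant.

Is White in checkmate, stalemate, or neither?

checkmate

White to move; white king on c8.
In check: yes, from the black rook on a8.
King squares — b7: attacked by Rf7; c7: attacked by Qf4; d7: attacked by Rf7; b8: attacked by Qf4; d8: attacked by Ra8.
Legal moves for White: none.
In check with no legal moves → checkmate.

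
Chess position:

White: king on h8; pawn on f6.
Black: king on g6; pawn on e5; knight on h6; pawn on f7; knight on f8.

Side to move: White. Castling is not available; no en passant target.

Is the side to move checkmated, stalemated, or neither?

White to move; white king on h8.
In check: no.
King squares — g7: attacked by Kg6; h7: attacked by Kg6; g8: attacked by Nh6.
Legal moves for White: none.
Not in check and no legal moves → stalemate.

stalemate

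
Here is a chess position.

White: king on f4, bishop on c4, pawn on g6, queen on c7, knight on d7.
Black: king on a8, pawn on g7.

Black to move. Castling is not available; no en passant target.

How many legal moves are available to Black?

0

Black to move; king on a8.
In check: no.
Legal moves: none.
Count: 0.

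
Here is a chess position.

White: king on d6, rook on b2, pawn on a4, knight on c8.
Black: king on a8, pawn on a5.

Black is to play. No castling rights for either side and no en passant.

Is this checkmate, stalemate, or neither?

stalemate

Black to move; black king on a8.
In check: no.
King squares — a7: attacked by Nc8; b7: attacked by Rb2; b8: attacked by Rb2.
Legal moves for Black: none.
Not in check and no legal moves → stalemate.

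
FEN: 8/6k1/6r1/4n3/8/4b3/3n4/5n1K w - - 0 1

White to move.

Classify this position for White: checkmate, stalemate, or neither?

stalemate

White to move; white king on h1.
In check: no.
King squares — g1: attacked by Be3; g2: attacked by Rg6; h2: attacked by Nf1.
Legal moves for White: none.
Not in check and no legal moves → stalemate.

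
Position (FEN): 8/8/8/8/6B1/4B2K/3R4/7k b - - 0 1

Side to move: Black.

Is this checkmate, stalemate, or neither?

stalemate

Black to move; black king on h1.
In check: no.
King squares — g1: attacked by Be3; g2: attacked by Rd2; h2: attacked by Rd2.
Legal moves for Black: none.
Not in check and no legal moves → stalemate.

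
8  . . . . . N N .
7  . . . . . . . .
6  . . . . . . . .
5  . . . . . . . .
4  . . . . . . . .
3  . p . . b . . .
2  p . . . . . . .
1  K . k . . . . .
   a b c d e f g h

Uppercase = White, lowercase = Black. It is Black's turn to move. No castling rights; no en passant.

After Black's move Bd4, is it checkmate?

yes

After Bd4: white king on a1; in check: yes, from the black bishop on d4.
King squares — b1: attacked by Kc1; a2: attacked by Pb3; b2: attacked by Kc1.
White has no legal moves → checkmate.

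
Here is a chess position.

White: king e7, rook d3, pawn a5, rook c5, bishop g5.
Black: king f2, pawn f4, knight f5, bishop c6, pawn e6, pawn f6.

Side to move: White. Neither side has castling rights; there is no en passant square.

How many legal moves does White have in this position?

6

White to move; king on e7.
In check: yes, from the black knight on f5.
Legal moves: Kf8, Kd8, Kf7, Kxf6, Kxe6, Rxf5.
Count: 6.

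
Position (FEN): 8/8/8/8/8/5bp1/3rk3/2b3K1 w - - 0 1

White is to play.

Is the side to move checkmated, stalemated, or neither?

White to move; white king on g1.
In check: no.
King squares — f1: attacked by Ke2; h1: attacked by Bf3; f2: attacked by Ke2; g2: attacked by Bf3; h2: attacked by Pg3.
Legal moves for White: none.
Not in check and no legal moves → stalemate.

stalemate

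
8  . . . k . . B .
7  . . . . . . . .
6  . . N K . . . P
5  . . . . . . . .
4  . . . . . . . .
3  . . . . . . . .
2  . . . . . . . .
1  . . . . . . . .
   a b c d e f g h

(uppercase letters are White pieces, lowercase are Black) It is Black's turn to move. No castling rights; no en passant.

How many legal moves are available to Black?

Black to move; king on d8.
In check: yes, from the white knight on c6.
Legal moves: Ke8, Kc8.
Count: 2.

2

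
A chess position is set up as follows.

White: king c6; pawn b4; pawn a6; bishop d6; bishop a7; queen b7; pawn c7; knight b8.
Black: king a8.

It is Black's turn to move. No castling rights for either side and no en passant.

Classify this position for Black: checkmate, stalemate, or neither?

checkmate

Black to move; black king on a8.
In check: yes, from the white queen on b7.
King squares — a7: attacked by Qb7; b7: attacked by Pa6; b8: attacked by Ba7.
Legal moves for Black: none.
In check with no legal moves → checkmate.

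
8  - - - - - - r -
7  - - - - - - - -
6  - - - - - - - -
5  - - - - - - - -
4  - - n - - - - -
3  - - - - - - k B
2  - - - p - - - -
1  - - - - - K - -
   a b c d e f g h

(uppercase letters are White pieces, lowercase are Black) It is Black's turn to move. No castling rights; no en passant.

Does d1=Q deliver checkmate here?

yes

After d1=Q: white king on f1; in check: yes, from the black queen on d1.
King squares — e1: attacked by Qd1; g1: attacked by Qd1; e2: attacked by Qd1; f2: attacked by Kg3; g2: attacked by Kg3.
White has no legal moves → checkmate.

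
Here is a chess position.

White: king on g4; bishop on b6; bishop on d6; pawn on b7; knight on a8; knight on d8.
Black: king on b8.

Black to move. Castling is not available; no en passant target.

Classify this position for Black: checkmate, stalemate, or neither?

checkmate

Black to move; black king on b8.
In check: yes, from the white bishop on d6.
King squares — a7: attacked by Bb6; b7: attacked by Nd8; c7: attacked by Bb6; a8: attacked by Pb7; c8: attacked by Pb7.
Legal moves for Black: none.
In check with no legal moves → checkmate.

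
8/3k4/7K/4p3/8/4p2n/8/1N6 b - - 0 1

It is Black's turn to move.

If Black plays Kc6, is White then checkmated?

no

After Kc6: white king on h6; in check: no.
White is not in check, so this cannot be checkmate.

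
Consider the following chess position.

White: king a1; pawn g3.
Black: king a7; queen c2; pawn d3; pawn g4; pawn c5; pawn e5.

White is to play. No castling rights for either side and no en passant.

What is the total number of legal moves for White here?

White to move; king on a1.
In check: no.
Legal moves: none.
Count: 0.

0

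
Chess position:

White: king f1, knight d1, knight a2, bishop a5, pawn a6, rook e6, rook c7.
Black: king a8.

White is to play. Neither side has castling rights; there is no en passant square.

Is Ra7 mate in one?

After Ra7: black king on a8; in check: yes, from the white rook on a7.
Black has 2 legal replies: Kb8, Kxa7.
In check but a legal move exists → not checkmate.

no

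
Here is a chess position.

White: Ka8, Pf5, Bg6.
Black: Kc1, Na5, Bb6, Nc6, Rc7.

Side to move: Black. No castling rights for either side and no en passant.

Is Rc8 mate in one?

yes

After Rc8: white king on a8; in check: yes, from the black rook on c8.
King squares — a7: attacked by Bb6; b7: attacked by Na5; b8: attacked by Nc6.
White has no legal moves → checkmate.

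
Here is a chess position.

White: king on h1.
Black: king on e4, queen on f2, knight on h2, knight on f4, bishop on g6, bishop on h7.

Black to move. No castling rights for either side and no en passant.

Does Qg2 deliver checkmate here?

After Qg2: white king on h1; in check: yes, from the black queen on g2.
King squares — g1: attacked by Qg2; g2: attacked by Nf4; h2: attacked by Qg2.
White has no legal moves → checkmate.

yes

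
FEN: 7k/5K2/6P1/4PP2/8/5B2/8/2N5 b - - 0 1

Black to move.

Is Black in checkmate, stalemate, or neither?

stalemate

Black to move; black king on h8.
In check: no.
King squares — g7: attacked by Kf7; h7: attacked by Pg6; g8: attacked by Kf7.
Legal moves for Black: none.
Not in check and no legal moves → stalemate.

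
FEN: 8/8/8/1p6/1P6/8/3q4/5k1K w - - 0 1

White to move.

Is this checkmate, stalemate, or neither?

stalemate

White to move; white king on h1.
In check: no.
King squares — g1: attacked by Kf1; g2: attacked by Kf1; h2: attacked by Qd2.
Legal moves for White: none.
Not in check and no legal moves → stalemate.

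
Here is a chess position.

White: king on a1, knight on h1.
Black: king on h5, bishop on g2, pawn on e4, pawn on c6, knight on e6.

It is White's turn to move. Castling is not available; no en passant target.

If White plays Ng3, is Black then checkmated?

After Ng3: black king on h5; in check: yes, from the white knight on g3.
Black has 5 legal replies: Kh6, Kg6, Kg5, Kh4, Kg4.
In check but a legal move exists → not checkmate.

no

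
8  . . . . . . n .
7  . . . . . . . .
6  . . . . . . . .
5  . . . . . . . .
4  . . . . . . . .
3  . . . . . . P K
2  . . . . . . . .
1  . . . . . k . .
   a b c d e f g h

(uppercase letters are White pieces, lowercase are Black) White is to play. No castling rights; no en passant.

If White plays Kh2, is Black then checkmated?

After Kh2: black king on f1; in check: no.
Black is not in check, so this cannot be checkmate.

no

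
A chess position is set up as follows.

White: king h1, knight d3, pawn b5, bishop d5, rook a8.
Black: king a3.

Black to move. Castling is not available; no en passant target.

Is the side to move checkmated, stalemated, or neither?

Black to move; black king on a3.
In check: yes, from the white rook on a8.
King squares — a2: attacked by Bd5; b2: attacked by Nd3; b3: attacked by Bd5; a4: attacked by Ra8; b4: attacked by Nd3.
Legal moves for Black: none.
In check with no legal moves → checkmate.

checkmate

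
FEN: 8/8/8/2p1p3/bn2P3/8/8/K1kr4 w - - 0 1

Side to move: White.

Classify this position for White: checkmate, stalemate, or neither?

stalemate

White to move; white king on a1.
In check: no.
King squares — b1: attacked by Kc1; a2: attacked by Nb4; b2: attacked by Kc1.
Legal moves for White: none.
Not in check and no legal moves → stalemate.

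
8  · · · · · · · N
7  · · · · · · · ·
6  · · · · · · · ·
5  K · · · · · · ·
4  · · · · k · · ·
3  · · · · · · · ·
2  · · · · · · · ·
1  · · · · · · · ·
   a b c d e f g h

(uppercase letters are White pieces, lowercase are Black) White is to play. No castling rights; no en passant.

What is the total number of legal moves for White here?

White to move; king on a5.
In check: no.
Legal moves: Nf7, Ng6, Kb6, Ka6, Kb5, Kb4, Ka4.
Count: 7.

7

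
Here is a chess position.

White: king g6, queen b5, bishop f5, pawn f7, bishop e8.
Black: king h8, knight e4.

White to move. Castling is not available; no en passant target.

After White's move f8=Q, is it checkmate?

yes

After f8=Q: black king on h8; in check: yes, from the white queen on f8.
King squares — g7: attacked by Kg6; h7: attacked by Kg6; g8: attacked by Qf8.
Black has no legal moves → checkmate.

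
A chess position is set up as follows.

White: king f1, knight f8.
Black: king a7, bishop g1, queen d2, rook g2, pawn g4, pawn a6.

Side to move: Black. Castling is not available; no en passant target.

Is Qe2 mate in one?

yes

After Qe2: white king on f1; in check: yes, from the black queen on e2.
King squares — e1: attacked by Qe2; g1: attacked by Rg2; e2: attacked by Rg2; f2: attacked by Bg1; g2: attacked by Qe2.
White has no legal moves → checkmate.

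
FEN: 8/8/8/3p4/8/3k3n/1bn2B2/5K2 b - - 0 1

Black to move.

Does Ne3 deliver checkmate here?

no

After Ne3: white king on f1; in check: yes, from the black knight on e3.
White has 2 legal replies: Ke1, Bxe3.
In check but a legal move exists → not checkmate.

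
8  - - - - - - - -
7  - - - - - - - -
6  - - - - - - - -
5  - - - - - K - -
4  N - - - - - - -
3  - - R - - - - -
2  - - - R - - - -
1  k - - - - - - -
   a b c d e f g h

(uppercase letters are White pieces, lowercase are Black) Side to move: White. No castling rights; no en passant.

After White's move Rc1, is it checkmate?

yes

After Rc1: black king on a1; in check: yes, from the white rook on c1.
King squares — b1: attacked by Rc1; a2: attacked by Rd2; b2: attacked by Rd2.
Black has no legal moves → checkmate.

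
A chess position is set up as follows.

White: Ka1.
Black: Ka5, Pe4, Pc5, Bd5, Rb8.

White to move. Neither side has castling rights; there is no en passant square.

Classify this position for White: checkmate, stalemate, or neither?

White to move; white king on a1.
In check: no.
King squares — b1: attacked by Rb8; a2: attacked by Bd5; b2: attacked by Rb8.
Legal moves for White: none.
Not in check and no legal moves → stalemate.

stalemate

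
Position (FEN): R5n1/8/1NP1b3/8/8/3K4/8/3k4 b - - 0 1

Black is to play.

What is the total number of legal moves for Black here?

15

Black to move; king on d1.
In check: no.
Legal moves: Ne7, Nh6, Nf6, Bc8, Bf7, Bd7, Bf5+, Bd5, Bg4, Bc4+, Bh3, Bb3, Ba2, Ke1, Kc1.
Count: 15.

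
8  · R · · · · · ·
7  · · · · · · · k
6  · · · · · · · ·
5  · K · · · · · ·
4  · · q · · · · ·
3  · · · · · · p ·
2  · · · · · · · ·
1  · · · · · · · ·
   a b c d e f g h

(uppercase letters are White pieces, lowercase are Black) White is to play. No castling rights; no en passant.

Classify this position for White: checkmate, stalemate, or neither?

neither

White to move; white king on b5.
In check: yes, from the black queen on c4.
King squares — a4: attacked by Qc4; b4: attacked by Qc4; c4: available; a5: available; c5: attacked by Qc4; a6: attacked by Qc4; b6: available; c6: attacked by Qc4.
Legal moves for White: Kb6, Ka5, Kxc4.
White is in check but has 3 legal moves → neither.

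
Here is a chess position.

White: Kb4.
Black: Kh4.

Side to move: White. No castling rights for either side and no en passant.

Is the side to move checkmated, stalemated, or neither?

neither

White to move; white king on b4.
In check: no.
Legal moves for White: Kc5, Kb5, Ka5, Kc4, Ka4, Kc3, Kb3, Ka3.
White has 8 legal moves and is not in check → neither.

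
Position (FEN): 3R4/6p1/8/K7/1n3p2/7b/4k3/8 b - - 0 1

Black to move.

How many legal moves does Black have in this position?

21

Black to move; king on e2.
In check: no.
Legal moves: Nc6+, Na6, Nd5, Nd3, Nc2, Na2, Bc8, Bd7, Be6, Bf5, Bg4, Bg2, Bf1, Kf3, Ke3, Kf2, Kf1, Ke1, g6, f3, g5.
Count: 21.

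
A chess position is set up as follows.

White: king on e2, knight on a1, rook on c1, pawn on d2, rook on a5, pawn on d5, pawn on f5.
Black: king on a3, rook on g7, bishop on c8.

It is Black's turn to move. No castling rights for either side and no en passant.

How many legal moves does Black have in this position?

2

Black to move; king on a3.
In check: yes, from the white rook on a5.
Legal moves: Kb4, Kb2.
Count: 2.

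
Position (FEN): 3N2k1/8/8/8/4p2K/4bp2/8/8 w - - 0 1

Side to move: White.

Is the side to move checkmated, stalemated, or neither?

White to move; white king on h4.
In check: no.
Legal moves for White: Nf7, Nb7, Ne6, Nc6, Kh5, Kg4, Kh3, Kg3.
White has 8 legal moves and is not in check → neither.

neither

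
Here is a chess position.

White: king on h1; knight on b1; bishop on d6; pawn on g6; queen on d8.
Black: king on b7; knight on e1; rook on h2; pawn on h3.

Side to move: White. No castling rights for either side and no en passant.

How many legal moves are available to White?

White to move; king on h1.
In check: yes, from the black rook on h2.
Legal moves: Kxh2, Kg1, Bxh2.
Count: 3.

3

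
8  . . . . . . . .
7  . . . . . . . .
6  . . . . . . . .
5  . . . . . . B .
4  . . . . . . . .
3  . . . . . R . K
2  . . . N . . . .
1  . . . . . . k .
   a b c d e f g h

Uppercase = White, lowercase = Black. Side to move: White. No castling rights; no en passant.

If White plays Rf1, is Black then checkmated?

yes

After Rf1: black king on g1; in check: yes, from the white rook on f1.
King squares — f1: attacked by Nd2; h1: attacked by Rf1; f2: attacked by Rf1; g2: attacked by Kh3; h2: attacked by Kh3.
Black has no legal moves → checkmate.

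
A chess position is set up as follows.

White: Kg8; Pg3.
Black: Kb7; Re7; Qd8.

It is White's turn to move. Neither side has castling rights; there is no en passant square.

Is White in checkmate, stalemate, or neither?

White to move; white king on g8.
In check: yes, from the black queen on d8.
King squares — f7: attacked by Re7; g7: attacked by Re7; h7: attacked by Re7; f8: attacked by Qd8; h8: attacked by Qd8.
Legal moves for White: none.
In check with no legal moves → checkmate.

checkmate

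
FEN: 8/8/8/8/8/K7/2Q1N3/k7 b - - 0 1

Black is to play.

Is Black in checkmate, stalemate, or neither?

Black to move; black king on a1.
In check: no.
King squares — b1: attacked by Qc2; a2: attacked by Qc2; b2: attacked by Qc2.
Legal moves for Black: none.
Not in check and no legal moves → stalemate.

stalemate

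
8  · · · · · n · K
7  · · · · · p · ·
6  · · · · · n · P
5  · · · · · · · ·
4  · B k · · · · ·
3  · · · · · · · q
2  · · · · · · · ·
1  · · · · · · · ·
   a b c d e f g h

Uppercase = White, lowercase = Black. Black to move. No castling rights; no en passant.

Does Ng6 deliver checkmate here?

After Ng6: white king on h8; in check: yes, from the black knight on g6.
White has 1 legal reply: Kg7.
In check but a legal move exists → not checkmate.

no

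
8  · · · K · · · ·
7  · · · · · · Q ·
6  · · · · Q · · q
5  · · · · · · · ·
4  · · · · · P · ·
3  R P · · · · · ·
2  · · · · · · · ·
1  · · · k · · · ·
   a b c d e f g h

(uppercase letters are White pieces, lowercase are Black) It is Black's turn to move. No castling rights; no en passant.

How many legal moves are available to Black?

16

Black to move; king on d1.
In check: no.
Legal moves: Qh8+, Qh7, Qxg7, Qg6, Qf6+, Qxe6, Qh5, Qg5+, Qh4+, Qxf4, Qh3, Qh2, Qh1, Kd2, Kc2, Kc1.
Count: 16.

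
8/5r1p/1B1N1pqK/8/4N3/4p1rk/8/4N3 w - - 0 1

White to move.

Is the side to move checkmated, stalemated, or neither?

White to move; white king on h6.
In check: yes, from the black queen on g6.
King squares — g5: attacked by Rg3; h5: attacked by Qg6; g6: attacked by Rg3; g7: attacked by Qg6; h7: attacked by Qg6.
Legal moves for White: none.
In check with no legal moves → checkmate.

checkmate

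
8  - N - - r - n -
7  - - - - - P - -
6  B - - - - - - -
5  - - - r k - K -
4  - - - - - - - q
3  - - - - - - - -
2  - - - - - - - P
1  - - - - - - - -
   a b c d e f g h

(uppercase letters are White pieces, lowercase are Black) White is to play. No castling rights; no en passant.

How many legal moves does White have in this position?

White to move; king on g5.
In check: yes, from the black queen on h4.
Legal moves: Kg6, Kxh4.
Count: 2.

2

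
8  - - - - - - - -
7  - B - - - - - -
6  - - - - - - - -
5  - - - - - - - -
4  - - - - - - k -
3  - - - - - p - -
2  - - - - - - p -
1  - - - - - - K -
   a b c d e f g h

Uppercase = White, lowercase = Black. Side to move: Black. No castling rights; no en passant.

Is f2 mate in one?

After f2: white king on g1; in check: yes, from the black pawn on f2.
White has 3 legal replies: Kh2, Kxg2, Kxf2.
In check but a legal move exists → not checkmate.

no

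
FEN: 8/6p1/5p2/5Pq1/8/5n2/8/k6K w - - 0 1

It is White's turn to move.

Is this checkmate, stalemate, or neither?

White to move; white king on h1.
In check: no.
King squares — g1: attacked by Nf3; g2: attacked by Qg5; h2: attacked by Nf3.
Legal moves for White: none.
Not in check and no legal moves → stalemate.

stalemate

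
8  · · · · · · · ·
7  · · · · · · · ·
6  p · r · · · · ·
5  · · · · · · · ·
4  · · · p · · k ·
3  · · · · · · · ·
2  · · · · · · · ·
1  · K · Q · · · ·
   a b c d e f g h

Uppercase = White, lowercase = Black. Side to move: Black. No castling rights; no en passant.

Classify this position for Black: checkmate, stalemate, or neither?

neither

Black to move; black king on g4.
In check: yes, from the white queen on d1.
Legal moves for Black: Kg5, Kf5, Kh4, Kf4, Kh3, Kg3.
Black is in check but has 6 legal moves → neither.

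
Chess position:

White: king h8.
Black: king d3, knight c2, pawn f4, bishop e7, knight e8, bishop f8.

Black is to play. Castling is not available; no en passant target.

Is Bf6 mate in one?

no

After Bf6: white king on h8; in check: yes, from the black bishop on f6.
White has 2 legal replies: Kg8, Kh7.
In check but a legal move exists → not checkmate.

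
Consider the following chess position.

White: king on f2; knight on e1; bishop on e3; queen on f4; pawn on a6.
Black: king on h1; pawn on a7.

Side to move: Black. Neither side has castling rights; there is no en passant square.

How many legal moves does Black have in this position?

0

Black to move; king on h1.
In check: no.
Legal moves: none.
Count: 0.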